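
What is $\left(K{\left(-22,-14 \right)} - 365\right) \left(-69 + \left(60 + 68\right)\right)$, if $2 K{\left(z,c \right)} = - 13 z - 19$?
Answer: $- \frac{27317}{2} \approx -13659.0$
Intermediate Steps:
$K{\left(z,c \right)} = - \frac{19}{2} - \frac{13 z}{2}$ ($K{\left(z,c \right)} = \frac{- 13 z - 19}{2} = \frac{-19 - 13 z}{2} = - \frac{19}{2} - \frac{13 z}{2}$)
$\left(K{\left(-22,-14 \right)} - 365\right) \left(-69 + \left(60 + 68\right)\right) = \left(\left(- \frac{19}{2} - -143\right) - 365\right) \left(-69 + \left(60 + 68\right)\right) = \left(\left(- \frac{19}{2} + 143\right) - 365\right) \left(-69 + 128\right) = \left(\frac{267}{2} - 365\right) 59 = \left(- \frac{463}{2}\right) 59 = - \frac{27317}{2}$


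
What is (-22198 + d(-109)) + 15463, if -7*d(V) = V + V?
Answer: -46927/7 ≈ -6703.9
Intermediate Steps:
d(V) = -2*V/7 (d(V) = -(V + V)/7 = -2*V/7)
(-22198 + d(-109)) + 15463 = (-22198 - 2/7*(-109)) + 15463 = (-22198 + 218/7) + 15463 = -155168/7 + 15463 = -46927/7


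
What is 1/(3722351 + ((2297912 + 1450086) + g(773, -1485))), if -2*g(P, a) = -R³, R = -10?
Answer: 1/7469849 ≈ 1.3387e-7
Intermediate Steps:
g(P, a) = -500 (g(P, a) = -(-1)*(-10)³/2 = -(-1)*(-1000)/2 = -½*1000 = -500)
1/(3722351 + ((2297912 + 1450086) + g(773, -1485))) = 1/(3722351 + ((2297912 + 1450086) - 500)) = 1/(3722351 + (3747998 - 500)) = 1/(3722351 + 3747498) = 1/7469849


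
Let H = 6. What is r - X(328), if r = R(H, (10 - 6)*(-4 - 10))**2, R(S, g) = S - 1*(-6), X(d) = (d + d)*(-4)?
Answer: 2768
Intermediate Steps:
X(d) = -8*d (X(d) = (2*d)*(-4) = -8*d)
R(S, g) = 6 + S (R(S, g) = S + 6 = 6 + S)
r = 144 (r = (6 + 6)**2 = 12**2 = 144)
r - X(328) = 144 - (-8)*328 = 144 - 1*(-2624) = 144 + 2624 = 2768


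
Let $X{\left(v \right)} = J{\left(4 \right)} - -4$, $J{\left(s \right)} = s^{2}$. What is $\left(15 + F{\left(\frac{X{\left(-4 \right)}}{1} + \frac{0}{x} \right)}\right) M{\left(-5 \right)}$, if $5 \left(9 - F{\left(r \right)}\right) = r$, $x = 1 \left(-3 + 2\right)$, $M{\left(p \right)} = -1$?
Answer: $-20$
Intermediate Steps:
$x = -1$ ($x = 1 \left(-1\right) = -1$)
$X{\left(v \right)} = 20$ ($X{\left(v \right)} = 4^{2} - -4 = 16 + 4 = 20$)
$F{\left(r \right)} = 9 - \frac{r}{5}$
$\left(15 + F{\left(\frac{X{\left(-4 \right)}}{1} + \frac{0}{x} \right)}\right) M{\left(-5 \right)} = \left(15 + \left(9 - \frac{\frac{20}{1} + \frac{0}{-1}}{5}\right)\right) \left(-1\right) = \left(15 + \left(9 - \frac{20 \cdot 1 + 0 \left(-1\right)}{5}\right)\right) \left(-1\right) = \left(15 + \left(9 - \frac{20 + 0}{5}\right)\right) \left(-1\right) = \left(15 + \left(9 - 4\right)\right) \left(-1\right) = \left(15 + 5\right) \left(-1\right) = 20 \left(-1\right) = -20$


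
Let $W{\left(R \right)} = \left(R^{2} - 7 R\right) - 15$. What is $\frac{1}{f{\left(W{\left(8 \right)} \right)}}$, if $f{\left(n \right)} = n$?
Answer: $- \frac{1}{7} \approx -0.14286$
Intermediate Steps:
$W{\left(R \right)} = -15 + R^{2} - 7 R$
$\frac{1}{f{\left(W{\left(8 \right)} \right)}} = \frac{1}{-15 + 8^{2} - 56} = \frac{1}{-15 + 64 - 56} = \frac{1}{-7} = - \frac{1}{7}$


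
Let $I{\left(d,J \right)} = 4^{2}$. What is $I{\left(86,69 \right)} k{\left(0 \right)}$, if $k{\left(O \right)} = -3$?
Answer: $-48$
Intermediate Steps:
$I{\left(d,J \right)} = 16$
$I{\left(86,69 \right)} k{\left(0 \right)} = 16 \left(-3\right) = -48$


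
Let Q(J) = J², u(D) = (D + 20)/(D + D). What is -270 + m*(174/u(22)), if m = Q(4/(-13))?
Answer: -298994/1183 ≈ -252.74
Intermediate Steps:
u(D) = (20 + D)/(2*D) (u(D) = (20 + D)/((2*D)) = (20 + D)*(1/(2*D)) = (20 + D)/(2*D))
m = 16/169 (m = (4/(-13))² = (4*(-1/13))² = (-4/13)² = 16/169 ≈ 0.094675)
-270 + m*(174/u(22)) = -270 + 16*(174/(((½)*(20 + 22)/22)))/169 = -270 + 16*(174/(((½)*(1/22)*42)))/169 = -270 + 16*(174/(21/22))/169 = -270 + 16*(174*(22/21))/169 = -270 + (16/169)*(1276/7) = -270 + 20416/1183 = -298994/1183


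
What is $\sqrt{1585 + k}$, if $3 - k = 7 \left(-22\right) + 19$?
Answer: $\sqrt{1723} \approx 41.509$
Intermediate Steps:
$k = 138$ ($k = 3 - \left(7 \left(-22\right) + 19\right) = 3 - \left(-154 + 19\right) = 3 - -135 = 3 + 135 = 138$)
$\sqrt{1585 + k} = \sqrt{1585 + 138} = \sqrt{1723}$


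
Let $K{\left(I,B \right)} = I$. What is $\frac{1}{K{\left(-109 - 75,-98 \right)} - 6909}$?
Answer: $- \frac{1}{7093} \approx -0.00014098$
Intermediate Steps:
$\frac{1}{K{\left(-109 - 75,-98 \right)} - 6909} = \frac{1}{\left(-109 - 75\right) - 6909} = \frac{1}{-184 - 6909} = \frac{1}{-7093} = - \frac{1}{7093}$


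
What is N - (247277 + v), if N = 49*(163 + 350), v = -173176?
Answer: -48964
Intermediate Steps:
N = 25137 (N = 49*513 = 25137)
N - (247277 + v) = 25137 - (247277 - 173176) = 25137 - 1*74101 = 25137 - 74101 = -48964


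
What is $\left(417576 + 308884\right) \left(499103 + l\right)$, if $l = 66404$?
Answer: $410818215220$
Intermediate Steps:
$\left(417576 + 308884\right) \left(499103 + l\right) = \left(417576 + 308884\right) \left(499103 + 66404\right) = 726460 \cdot 565507 = 410818215220$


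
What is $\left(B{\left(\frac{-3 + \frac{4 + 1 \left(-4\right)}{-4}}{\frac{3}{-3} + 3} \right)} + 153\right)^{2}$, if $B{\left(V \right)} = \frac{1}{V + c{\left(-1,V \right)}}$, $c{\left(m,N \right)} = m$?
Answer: $\frac{582169}{25} \approx 23287.0$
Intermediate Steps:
$B{\left(V \right)} = \frac{1}{-1 + V}$ ($B{\left(V \right)} = \frac{1}{V - 1} = \frac{1}{-1 + V}$)
$\left(B{\left(\frac{-3 + \frac{4 + 1 \left(-4\right)}{-4}}{\frac{3}{-3} + 3} \right)} + 153\right)^{2} = \left(\frac{1}{-1 + \frac{-3 + \frac{4 + 1 \left(-4\right)}{-4}}{\frac{3}{-3} + 3}} + 153\right)^{2} = \left(\frac{1}{-1 + \frac{-3 + \left(4 - 4\right) \left(- \frac{1}{4}\right)}{3 \left(- \frac{1}{3}\right) + 3}} + 153\right)^{2} = \left(\frac{1}{-1 + \frac{-3 + 0 \left(- \frac{1}{4}\right)}{-1 + 3}} + 153\right)^{2} = \left(\frac{1}{-1 + \frac{-3 + 0}{2}} + 153\right)^{2} = \left(\frac{1}{-1 - \frac{3}{2}} + 153\right)^{2} = \left(\frac{1}{- \frac{5}{2}} + 153\right)^{2} = \left(- \frac{2}{5} + 153\right)^{2} = \left(\frac{763}{5}\right)^{2} = \frac{582169}{25}$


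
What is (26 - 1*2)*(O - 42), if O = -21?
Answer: -1512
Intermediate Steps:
(26 - 1*2)*(O - 42) = (26 - 1*2)*(-21 - 42) = (26 - 2)*(-63) = 24*(-63) = -1512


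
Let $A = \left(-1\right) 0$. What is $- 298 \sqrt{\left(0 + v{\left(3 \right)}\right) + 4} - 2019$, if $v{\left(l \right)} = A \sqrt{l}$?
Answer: $-2615$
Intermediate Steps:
$A = 0$
$v{\left(l \right)} = 0$ ($v{\left(l \right)} = 0 \sqrt{l} = 0$)
$- 298 \sqrt{\left(0 + v{\left(3 \right)}\right) + 4} - 2019 = - 298 \sqrt{\left(0 + 0\right) + 4} - 2019 = - 298 \sqrt{0 + 4} - 2019 = - 298 \sqrt{4} - 2019 = \left(-298\right) 2 - 2019 = -596 - 2019 = -2615$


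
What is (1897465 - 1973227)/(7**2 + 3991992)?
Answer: -3294/173567 ≈ -0.018978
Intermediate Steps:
(1897465 - 1973227)/(7**2 + 3991992) = -75762/(49 + 3991992) = -75762/3992041 = -75762*1/3992041 = -3294/173567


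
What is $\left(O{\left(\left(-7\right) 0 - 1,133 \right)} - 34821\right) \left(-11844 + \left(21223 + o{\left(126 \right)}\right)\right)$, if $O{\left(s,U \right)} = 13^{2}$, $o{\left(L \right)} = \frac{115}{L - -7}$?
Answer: $- \frac{43229132344}{133} \approx -3.2503 \cdot 10^{8}$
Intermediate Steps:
$o{\left(L \right)} = \frac{115}{7 + L}$ ($o{\left(L \right)} = \frac{115}{L + 7} = \frac{115}{7 + L}$)
$O{\left(s,U \right)} = 169$
$\left(O{\left(\left(-7\right) 0 - 1,133 \right)} - 34821\right) \left(-11844 + \left(21223 + o{\left(126 \right)}\right)\right) = \left(169 - 34821\right) \left(-11844 + \left(21223 + \frac{115}{7 + 126}\right)\right) = - 34652 \left(-11844 + \left(21223 + \frac{115}{133}\right)\right) = - 34652 \left(-11844 + \frac{2822774}{133}\right) = \left(-34652\right) \frac{1247522}{133} = - \frac{43229132344}{133}$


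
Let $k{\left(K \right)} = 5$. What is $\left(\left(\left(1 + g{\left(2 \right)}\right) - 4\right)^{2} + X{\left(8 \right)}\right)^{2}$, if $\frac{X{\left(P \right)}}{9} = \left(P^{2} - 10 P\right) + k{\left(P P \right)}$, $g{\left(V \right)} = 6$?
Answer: $8100$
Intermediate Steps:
$X{\left(P \right)} = 45 - 90 P + 9 P^{2}$ ($X{\left(P \right)} = 9 \left(\left(P^{2} - 10 P\right) + 5\right) = 9 \left(5 + P^{2} - 10 P\right) = 45 - 90 P + 9 P^{2}$)
$\left(\left(\left(1 + g{\left(2 \right)}\right) - 4\right)^{2} + X{\left(8 \right)}\right)^{2} = \left(\left(\left(1 + 6\right) - 4\right)^{2} + \left(45 - 720 + 9 \cdot 8^{2}\right)\right)^{2} = \left(\left(7 - 4\right)^{2} + \left(45 - 720 + 9 \cdot 64\right)\right)^{2} = \left(3^{2} + \left(45 - 720 + 576\right)\right)^{2} = \left(9 - 99\right)^{2} = \left(-90\right)^{2} = 8100$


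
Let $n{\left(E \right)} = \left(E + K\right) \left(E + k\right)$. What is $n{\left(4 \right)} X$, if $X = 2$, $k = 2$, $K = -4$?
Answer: $0$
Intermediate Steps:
$n{\left(E \right)} = \left(-4 + E\right) \left(2 + E\right)$ ($n{\left(E \right)} = \left(E - 4\right) \left(E + 2\right) = \left(-4 + E\right) \left(2 + E\right)$)
$n{\left(4 \right)} X = \left(-8 + 4^{2} - 8\right) 2 = \left(-8 + 16 - 8\right) 2 = 0 \cdot 2 = 0$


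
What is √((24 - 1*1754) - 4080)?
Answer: I*√5810 ≈ 76.223*I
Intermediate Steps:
√((24 - 1*1754) - 4080) = √((24 - 1754) - 4080) = √(-1730 - 4080) = √(-5810) = I*√5810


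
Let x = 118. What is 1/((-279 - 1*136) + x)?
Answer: -1/297 ≈ -0.0033670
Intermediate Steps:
1/((-279 - 1*136) + x) = 1/((-279 - 1*136) + 118) = 1/((-279 - 136) + 118) = 1/(-415 + 118) = 1/(-297) = -1/297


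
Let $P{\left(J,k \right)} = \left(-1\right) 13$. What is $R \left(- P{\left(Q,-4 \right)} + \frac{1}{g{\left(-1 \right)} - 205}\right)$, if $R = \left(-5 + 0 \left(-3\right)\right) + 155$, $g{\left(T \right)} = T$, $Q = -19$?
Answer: $\frac{200775}{103} \approx 1949.3$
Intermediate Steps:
$R = 150$ ($R = \left(-5 + 0\right) + 155 = -5 + 155 = 150$)
$P{\left(J,k \right)} = -13$
$R \left(- P{\left(Q,-4 \right)} + \frac{1}{g{\left(-1 \right)} - 205}\right) = 150 \left(\left(-1\right) \left(-13\right) + \frac{1}{-1 - 205}\right) = 150 \left(13 + \frac{1}{-206}\right) = 150 \left(13 - \frac{1}{206}\right) = 150 \cdot \frac{2677}{206} = \frac{200775}{103}$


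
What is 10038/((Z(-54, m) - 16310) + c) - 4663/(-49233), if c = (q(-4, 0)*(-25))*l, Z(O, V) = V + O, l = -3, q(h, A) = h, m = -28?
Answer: -69394343/136966206 ≈ -0.50665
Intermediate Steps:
Z(O, V) = O + V
c = -300 (c = -4*(-25)*(-3) = 100*(-3) = -300)
10038/((Z(-54, m) - 16310) + c) - 4663/(-49233) = 10038/(((-54 - 28) - 16310) - 300) - 4663/(-49233) = 10038/((-82 - 16310) - 300) - 4663*(-1/49233) = 10038/(-16392 - 300) + 4663/49233 = 10038/(-16692) + 4663/49233 = 10038*(-1/16692) + 4663/49233 = -1673/2782 + 4663/49233 = -69394343/136966206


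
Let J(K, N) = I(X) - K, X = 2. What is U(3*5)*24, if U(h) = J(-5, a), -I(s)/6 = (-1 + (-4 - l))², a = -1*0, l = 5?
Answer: -14280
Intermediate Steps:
a = 0
I(s) = -600 (I(s) = -6*(-1 + (-4 - 1*5))² = -6*(-1 + (-4 - 5))² = -6*(-1 - 9)² = -6*(-10)² = -6*100 = -600)
J(K, N) = -600 - K
U(h) = -595 (U(h) = -600 - 1*(-5) = -600 + 5 = -595)
U(3*5)*24 = -595*24 = -14280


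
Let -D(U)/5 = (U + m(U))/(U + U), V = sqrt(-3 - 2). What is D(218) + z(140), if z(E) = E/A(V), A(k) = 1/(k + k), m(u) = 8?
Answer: -565/218 + 280*I*sqrt(5) ≈ -2.5917 + 626.1*I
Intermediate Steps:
V = I*sqrt(5) (V = sqrt(-5) = I*sqrt(5) ≈ 2.2361*I)
D(U) = -5*(8 + U)/(2*U) (D(U) = -5*(U + 8)/(U + U) = -5*(8 + U)/(2*U))
A(k) = 1/(2*k)
z(E) = 2*I*E*sqrt(5) (z(E) = E/((1/(2*((I*sqrt(5)))))) = E/(((-I*sqrt(5)/5)/2)) = E/((-I*sqrt(5)/10)) = E*(2*I*sqrt(5)) = 2*I*E*sqrt(5))
D(218) + z(140) = (-5/2 - 20/218) + 2*I*140*sqrt(5) = (-5/2 - 20*1/218) + 280*I*sqrt(5) = (-5/2 - 10/109) + 280*I*sqrt(5) = -565/218 + 280*I*sqrt(5)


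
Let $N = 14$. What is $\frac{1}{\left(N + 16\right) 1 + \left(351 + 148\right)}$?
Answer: $\frac{1}{529} \approx 0.0018904$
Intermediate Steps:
$\frac{1}{\left(N + 16\right) 1 + \left(351 + 148\right)} = \frac{1}{\left(14 + 16\right) 1 + \left(351 + 148\right)} = \frac{1}{30 \cdot 1 + 499} = \frac{1}{30 + 499} = \frac{1}{529}$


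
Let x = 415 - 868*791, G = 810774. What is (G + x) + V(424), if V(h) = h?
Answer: 125025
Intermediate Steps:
x = -686173 (x = 415 - 686588 = -686173)
(G + x) + V(424) = (810774 - 686173) + 424 = 124601 + 424 = 125025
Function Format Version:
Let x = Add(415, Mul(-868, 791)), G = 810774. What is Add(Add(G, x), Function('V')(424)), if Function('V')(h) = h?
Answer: 125025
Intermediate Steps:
x = -686173 (x = Add(415, -686588) = -686173)
Add(Add(G, x), Function('V')(424)) = Add(Add(810774, -686173), 424) = Add(124601, 424) = 125025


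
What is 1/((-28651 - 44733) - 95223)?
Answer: -1/168607 ≈ -5.9310e-6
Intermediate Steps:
1/((-28651 - 44733) - 95223) = 1/(-73384 - 95223) = 1/(-168607) = -1/168607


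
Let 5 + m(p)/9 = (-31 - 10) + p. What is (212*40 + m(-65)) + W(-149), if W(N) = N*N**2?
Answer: -3300468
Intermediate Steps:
m(p) = -414 + 9*p (m(p) = -45 + 9*((-31 - 10) + p) = -45 + 9*(-41 + p) = -45 + (-369 + 9*p) = -414 + 9*p)
W(N) = N**3
(212*40 + m(-65)) + W(-149) = (212*40 + (-414 + 9*(-65))) + (-149)**3 = (8480 + (-414 - 585)) - 3307949 = (8480 - 999) - 3307949 = 7481 - 3307949 = -3300468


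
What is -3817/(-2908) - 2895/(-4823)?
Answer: 26828051/14025284 ≈ 1.9128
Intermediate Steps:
-3817/(-2908) - 2895/(-4823) = -3817*(-1/2908) - 2895*(-1/4823) = 3817/2908 + 2895/4823 = 26828051/14025284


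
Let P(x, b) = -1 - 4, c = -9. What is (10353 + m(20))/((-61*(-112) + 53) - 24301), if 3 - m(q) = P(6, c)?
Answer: -10361/17416 ≈ -0.59491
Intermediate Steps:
P(x, b) = -5
m(q) = 8 (m(q) = 3 - 1*(-5) = 3 + 5 = 8)
(10353 + m(20))/((-61*(-112) + 53) - 24301) = (10353 + 8)/((-61*(-112) + 53) - 24301) = 10361/((6832 + 53) - 24301) = 10361/(6885 - 24301) = 10361/(-17416) = 10361*(-1/17416) = -10361/17416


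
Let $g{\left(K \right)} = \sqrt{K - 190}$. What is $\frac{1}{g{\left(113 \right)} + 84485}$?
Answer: $\frac{84485}{7137715302} - \frac{i \sqrt{77}}{7137715302} \approx 1.1836 \cdot 10^{-5} - 1.2294 \cdot 10^{-9} i$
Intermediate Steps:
$g{\left(K \right)} = \sqrt{-190 + K}$
$\frac{1}{g{\left(113 \right)} + 84485} = \frac{1}{\sqrt{-190 + 113} + 84485} = \frac{1}{\sqrt{-77} + 84485} = \frac{1}{i \sqrt{77} + 84485} = \frac{1}{84485 + i \sqrt{77}}$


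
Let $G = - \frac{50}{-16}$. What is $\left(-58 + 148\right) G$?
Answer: $\frac{1125}{4} \approx 281.25$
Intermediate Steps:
$G = \frac{25}{8}$ ($G = \left(-50\right) \left(- \frac{1}{16}\right) = \frac{25}{8} \approx 3.125$)
$\left(-58 + 148\right) G = \left(-58 + 148\right) \frac{25}{8} = 90 \cdot \frac{25}{8} = \frac{1125}{4}$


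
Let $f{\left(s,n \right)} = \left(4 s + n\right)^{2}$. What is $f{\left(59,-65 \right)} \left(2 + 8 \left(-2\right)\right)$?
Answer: $-409374$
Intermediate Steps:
$f{\left(s,n \right)} = \left(n + 4 s\right)^{2}$
$f{\left(59,-65 \right)} \left(2 + 8 \left(-2\right)\right) = \left(-65 + 4 \cdot 59\right)^{2} \left(2 + 8 \left(-2\right)\right) = \left(-65 + 236\right)^{2} \left(2 - 16\right) = 171^{2} \left(-14\right) = 29241 \left(-14\right) = -409374$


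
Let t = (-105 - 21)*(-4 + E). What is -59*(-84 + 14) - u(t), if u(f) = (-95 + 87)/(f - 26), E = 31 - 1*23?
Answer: 1094446/265 ≈ 4130.0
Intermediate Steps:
E = 8 (E = 31 - 23 = 8)
t = -504 (t = (-105 - 21)*(-4 + 8) = -126*4 = -504)
u(f) = -8/(-26 + f)
-59*(-84 + 14) - u(t) = -59*(-84 + 14) - (-8)/(-26 - 504) = -59*(-70) - (-8)/(-530) = 4130 - (-8)*(-1)/530 = 4130 - 1*4/265 = 4130 - 4/265 = 1094446/265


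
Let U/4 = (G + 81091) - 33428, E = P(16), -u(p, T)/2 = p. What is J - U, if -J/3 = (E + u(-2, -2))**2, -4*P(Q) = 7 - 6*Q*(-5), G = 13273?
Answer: -4565427/16 ≈ -2.8534e+5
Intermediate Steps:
u(p, T) = -2*p
P(Q) = -7/4 - 15*Q/2 (P(Q) = -(7 - 6*Q*(-5))/4 = -(7 - (-30)*Q)/4 = -(7 + 30*Q)/4 = -7/4 - 15*Q/2)
E = -487/4 (E = -7/4 - 15/2*16 = -7/4 - 120 = -487/4 ≈ -121.75)
U = 243744 (U = 4*((13273 + 81091) - 33428) = 4*(94364 - 33428) = 4*60936 = 243744)
J = -665523/16 (J = -3*(-487/4 - 2*(-2))**2 = -3*(-487/4 + 4)**2 = -3*(-471/4)**2 = -3*221841/16 = -665523/16 ≈ -41595.)
J - U = -665523/16 - 1*243744 = -665523/16 - 243744 = -4565427/16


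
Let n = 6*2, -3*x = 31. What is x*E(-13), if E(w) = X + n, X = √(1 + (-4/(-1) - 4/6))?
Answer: -124 - 31*√39/9 ≈ -145.51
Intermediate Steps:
x = -31/3 (x = -⅓*31 = -31/3 ≈ -10.333)
n = 12
X = √39/3 (X = √(1 + (-4*(-1) - 4*⅙)) = √(1 + (4 - ⅔)) = √(1 + 10/3) = √(13/3) = √39/3 ≈ 2.0817)
E(w) = 12 + √39/3 (E(w) = √39/3 + 12 = 12 + √39/3)
x*E(-13) = -31*(12 + √39/3)/3 = -124 - 31*√39/9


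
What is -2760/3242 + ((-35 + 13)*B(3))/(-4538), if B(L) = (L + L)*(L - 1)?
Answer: -2917248/3678049 ≈ -0.79315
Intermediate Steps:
B(L) = 2*L*(-1 + L) (B(L) = (2*L)*(-1 + L) = 2*L*(-1 + L))
-2760/3242 + ((-35 + 13)*B(3))/(-4538) = -2760/3242 + ((-35 + 13)*(2*3*(-1 + 3)))/(-4538) = -2760*1/3242 - 44*3*2*(-1/4538) = -1380/1621 - 22*12*(-1/4538) = -1380/1621 - 264*(-1/4538) = -1380/1621 + 132/2269 = -2917248/3678049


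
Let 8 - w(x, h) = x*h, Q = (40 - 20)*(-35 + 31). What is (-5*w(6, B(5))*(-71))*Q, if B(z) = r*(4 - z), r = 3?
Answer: -738400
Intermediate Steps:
Q = -80 (Q = 20*(-4) = -80)
B(z) = 12 - 3*z (B(z) = 3*(4 - z) = 12 - 3*z)
w(x, h) = 8 - h*x (w(x, h) = 8 - x*h = 8 - h*x)
(-5*w(6, B(5))*(-71))*Q = (-5*(8 - 1*(12 - 3*5)*6)*(-71))*(-80) = (-5*(8 - 1*(12 - 15)*6)*(-71))*(-80) = (-5*(8 - 1*(-3)*6)*(-71))*(-80) = (-5*(8 + 18)*(-71))*(-80) = (-5*26*(-71))*(-80) = -130*(-71)*(-80) = 9230*(-80) = -738400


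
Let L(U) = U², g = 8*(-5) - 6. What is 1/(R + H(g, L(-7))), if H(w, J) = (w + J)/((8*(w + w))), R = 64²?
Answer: 736/3014653 ≈ 0.00024414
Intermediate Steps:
g = -46 (g = -40 - 6 = -46)
R = 4096
H(w, J) = (J + w)/(16*w) (H(w, J) = (J + w)/((8*(2*w))) = (J + w)/((16*w)) = (J + w)*(1/(16*w)) = (J + w)/(16*w))
1/(R + H(g, L(-7))) = 1/(4096 + (1/16)*((-7)² - 46)/(-46)) = 1/(4096 + (1/16)*(-1/46)*(49 - 46)) = 1/(4096 + (1/16)*(-1/46)*3) = 1/(4096 - 3/736) = 1/(3014653/736) = 736/3014653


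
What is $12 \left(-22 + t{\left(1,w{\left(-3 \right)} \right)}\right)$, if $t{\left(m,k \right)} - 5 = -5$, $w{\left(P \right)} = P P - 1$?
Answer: $-264$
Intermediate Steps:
$w{\left(P \right)} = -1 + P^{2}$ ($w{\left(P \right)} = P^{2} - 1 = -1 + P^{2}$)
$t{\left(m,k \right)} = 0$ ($t{\left(m,k \right)} = 5 - 5 = 0$)
$12 \left(-22 + t{\left(1,w{\left(-3 \right)} \right)}\right) = 12 \left(-22 + 0\right) = 12 \left(-22\right) = -264$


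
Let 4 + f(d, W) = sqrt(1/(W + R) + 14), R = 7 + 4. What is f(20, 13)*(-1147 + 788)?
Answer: 1436 - 359*sqrt(2022)/12 ≈ 90.748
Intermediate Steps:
R = 11
f(d, W) = -4 + sqrt(14 + 1/(11 + W)) (f(d, W) = -4 + sqrt(1/(W + 11) + 14) = -4 + sqrt(1/(11 + W) + 14) = -4 + sqrt(14 + 1/(11 + W)))
f(20, 13)*(-1147 + 788) = (-4 + sqrt((155 + 14*13)/(11 + 13)))*(-1147 + 788) = (-4 + sqrt((155 + 182)/24))*(-359) = (-4 + sqrt((1/24)*337))*(-359) = (-4 + sqrt(337/24))*(-359) = (-4 + sqrt(2022)/12)*(-359) = 1436 - 359*sqrt(2022)/12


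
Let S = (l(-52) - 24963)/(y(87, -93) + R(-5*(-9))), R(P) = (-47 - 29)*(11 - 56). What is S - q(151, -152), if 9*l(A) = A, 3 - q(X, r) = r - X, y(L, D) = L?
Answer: -9882997/31563 ≈ -313.12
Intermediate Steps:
q(X, r) = 3 + X - r (q(X, r) = 3 - (r - X) = 3 + (X - r) = 3 + X - r)
R(P) = 3420 (R(P) = -76*(-45) = 3420)
l(A) = A/9
S = -224719/31563 (S = ((⅑)*(-52) - 24963)/(87 + 3420) = (-52/9 - 24963)/3507 = -224719/9*1/3507 = -224719/31563 ≈ -7.1197)
S - q(151, -152) = -224719/31563 - (3 + 151 - 1*(-152)) = -224719/31563 - (3 + 151 + 152) = -224719/31563 - 1*306 = -224719/31563 - 306 = -9882997/31563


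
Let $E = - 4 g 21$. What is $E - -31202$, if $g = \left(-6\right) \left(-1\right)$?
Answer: $30698$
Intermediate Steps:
$g = 6$
$E = -504$ ($E = \left(-4\right) 6 \cdot 21 = \left(-24\right) 21 = -504$)
$E - -31202 = -504 - -31202 = -504 + 31202 = 30698$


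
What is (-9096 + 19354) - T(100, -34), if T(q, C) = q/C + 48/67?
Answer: 11686396/1139 ≈ 10260.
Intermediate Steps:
T(q, C) = 48/67 + q/C (T(q, C) = q/C + 48*(1/67) = q/C + 48/67 = 48/67 + q/C)
(-9096 + 19354) - T(100, -34) = (-9096 + 19354) - (48/67 + 100/(-34)) = 10258 - (48/67 + 100*(-1/34)) = 10258 - (48/67 - 50/17) = 10258 - 1*(-2534/1139) = 10258 + 2534/1139 = 11686396/1139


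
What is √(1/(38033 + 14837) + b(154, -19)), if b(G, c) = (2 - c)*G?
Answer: √9039796187470/52870 ≈ 56.868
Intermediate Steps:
b(G, c) = G*(2 - c)
√(1/(38033 + 14837) + b(154, -19)) = √(1/(38033 + 14837) + 154*(2 - 1*(-19))) = √(1/52870 + 154*(2 + 19)) = √(1/52870 + 154*21) = √(1/52870 + 3234) = √(170981581/52870) = √9039796187470/52870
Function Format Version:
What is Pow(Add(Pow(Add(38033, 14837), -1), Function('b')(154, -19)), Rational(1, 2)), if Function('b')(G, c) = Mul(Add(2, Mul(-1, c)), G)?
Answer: Mul(Rational(1, 52870), Pow(9039796187470, Rational(1, 2))) ≈ 56.868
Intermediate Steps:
Function('b')(G, c) = Mul(G, Add(2, Mul(-1, c)))
Pow(Add(Pow(Add(38033, 14837), -1), Function('b')(154, -19)), Rational(1, 2)) = Pow(Add(Pow(Add(38033, 14837), -1), Mul(154, Add(2, Mul(-1, -19)))), Rational(1, 2)) = Pow(Add(Pow(52870, -1), Mul(154, Add(2, 19))), Rational(1, 2)) = Pow(Add(Rational(1, 52870), Mul(154, 21)), Rational(1, 2)) = Pow(Add(Rational(1, 52870), 3234), Rational(1, 2)) = Pow(Rational(170981581, 52870), Rational(1, 2)) = Mul(Rational(1, 52870), Pow(9039796187470, Rational(1, 2)))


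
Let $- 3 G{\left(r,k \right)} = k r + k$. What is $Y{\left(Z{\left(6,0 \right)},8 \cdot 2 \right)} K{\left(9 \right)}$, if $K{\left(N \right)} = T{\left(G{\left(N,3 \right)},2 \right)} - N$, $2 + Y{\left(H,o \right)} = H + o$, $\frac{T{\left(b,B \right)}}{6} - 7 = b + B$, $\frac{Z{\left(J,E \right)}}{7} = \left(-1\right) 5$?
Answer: $315$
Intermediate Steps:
$G{\left(r,k \right)} = - \frac{k}{3} - \frac{k r}{3}$ ($G{\left(r,k \right)} = - \frac{k r + k}{3} = - \frac{k + k r}{3} = - \frac{k}{3} - \frac{k r}{3}$)
$Z{\left(J,E \right)} = -35$ ($Z{\left(J,E \right)} = 7 \left(\left(-1\right) 5\right) = 7 \left(-5\right) = -35$)
$T{\left(b,B \right)} = 42 + 6 B + 6 b$ ($T{\left(b,B \right)} = 42 + 6 \left(b + B\right) = 42 + 6 \left(B + b\right) = 42 + \left(6 B + 6 b\right) = 42 + 6 B + 6 b$)
$Y{\left(H,o \right)} = -2 + H + o$ ($Y{\left(H,o \right)} = -2 + \left(H + o\right) = -2 + H + o$)
$K{\left(N \right)} = 48 - 7 N$ ($K{\left(N \right)} = \left(42 + 6 \cdot 2 + 6 \left(\left(- \frac{1}{3}\right) 3 \left(1 + N\right)\right)\right) - N = \left(42 + 12 + 6 \left(-1 - N\right)\right) - N = \left(42 + 12 - \left(6 + 6 N\right)\right) - N = \left(48 - 6 N\right) - N = 48 - 7 N$)
$Y{\left(Z{\left(6,0 \right)},8 \cdot 2 \right)} K{\left(9 \right)} = \left(-2 - 35 + 8 \cdot 2\right) \left(48 - 63\right) = \left(-2 - 35 + 16\right) \left(48 - 63\right) = \left(-21\right) \left(-15\right) = 315$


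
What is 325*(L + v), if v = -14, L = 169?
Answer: 50375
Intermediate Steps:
325*(L + v) = 325*(169 - 14) = 325*155 = 50375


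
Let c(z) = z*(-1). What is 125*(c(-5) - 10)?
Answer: -625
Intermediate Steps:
c(z) = -z
125*(c(-5) - 10) = 125*(-1*(-5) - 10) = 125*(5 - 10) = 125*(-5) = -625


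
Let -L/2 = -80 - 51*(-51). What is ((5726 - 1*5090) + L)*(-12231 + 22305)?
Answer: -44386044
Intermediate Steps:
L = -5042 (L = -2*(-80 - 51*(-51)) = -2*(-80 + 2601) = -2*2521 = -5042)
((5726 - 1*5090) + L)*(-12231 + 22305) = ((5726 - 1*5090) - 5042)*(-12231 + 22305) = ((5726 - 5090) - 5042)*10074 = (636 - 5042)*10074 = -4406*10074 = -44386044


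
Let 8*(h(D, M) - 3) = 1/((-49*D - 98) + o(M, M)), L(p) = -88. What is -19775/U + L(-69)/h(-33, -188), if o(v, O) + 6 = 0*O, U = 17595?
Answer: -3891887803/127785447 ≈ -30.456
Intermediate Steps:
o(v, O) = -6 (o(v, O) = -6 + 0*O = -6 + 0 = -6)
h(D, M) = 3 + 1/(8*(-104 - 49*D)) (h(D, M) = 3 + 1/(8*((-49*D - 98) - 6)) = 3 + 1/(8*((-98 - 49*D) - 6)) = 3 + 1/(8*(-104 - 49*D)))
-19775/U + L(-69)/h(-33, -188) = -19775/17595 - 88*8*(104 + 49*(-33))/(2495 + 1176*(-33)) = -19775*1/17595 - 88*8*(104 - 1617)/(2495 - 38808) = -3955/3519 - 88/((⅛)*(-36313)/(-1513)) = -3955/3519 - 88/((⅛)*(-1/1513)*(-36313)) = -3955/3519 - 88/36313/12104 = -3955/3519 - 88*12104/36313 = -3955/3519 - 1065152/36313 = -3891887803/127785447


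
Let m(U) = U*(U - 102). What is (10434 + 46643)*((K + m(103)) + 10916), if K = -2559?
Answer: 482871420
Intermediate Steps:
m(U) = U*(-102 + U)
(10434 + 46643)*((K + m(103)) + 10916) = (10434 + 46643)*((-2559 + 103*(-102 + 103)) + 10916) = 57077*((-2559 + 103*1) + 10916) = 57077*((-2559 + 103) + 10916) = 57077*(-2456 + 10916) = 57077*8460 = 482871420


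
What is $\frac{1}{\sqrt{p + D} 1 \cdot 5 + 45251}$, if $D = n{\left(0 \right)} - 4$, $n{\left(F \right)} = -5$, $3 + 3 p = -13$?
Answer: $\frac{135753}{6142960078} - \frac{5 i \sqrt{129}}{6142960078} \approx 2.2099 \cdot 10^{-5} - 9.2446 \cdot 10^{-9} i$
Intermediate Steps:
$p = - \frac{16}{3}$ ($p = -1 + \frac{1}{3} \left(-13\right) = -1 - \frac{13}{3} = - \frac{16}{3} \approx -5.3333$)
$D = -9$ ($D = -5 - 4 = -9$)
$\frac{1}{\sqrt{p + D} 1 \cdot 5 + 45251} = \frac{1}{\sqrt{- \frac{16}{3} - 9} \cdot 1 \cdot 5 + 45251} = \frac{1}{\sqrt{- \frac{43}{3}} \cdot 1 \cdot 5 + 45251} = \frac{1}{\frac{i \sqrt{129}}{3} \cdot 1 \cdot 5 + 45251} = \frac{1}{\frac{i \sqrt{129}}{3} \cdot 5 + 45251} = \frac{1}{\frac{5 i \sqrt{129}}{3} + 45251} = \frac{1}{45251 + \frac{5 i \sqrt{129}}{3}}$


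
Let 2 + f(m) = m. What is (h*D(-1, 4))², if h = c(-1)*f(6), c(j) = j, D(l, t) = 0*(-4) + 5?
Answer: 400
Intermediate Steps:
f(m) = -2 + m
D(l, t) = 5 (D(l, t) = 0 + 5 = 5)
h = -4 (h = -(-2 + 6) = -1*4 = -4)
(h*D(-1, 4))² = (-4*5)² = (-20)² = 400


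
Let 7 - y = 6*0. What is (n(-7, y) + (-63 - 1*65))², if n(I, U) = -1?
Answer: 16641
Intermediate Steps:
y = 7 (y = 7 - 6*0 = 7 - 1*0 = 7 + 0 = 7)
(n(-7, y) + (-63 - 1*65))² = (-1 + (-63 - 1*65))² = (-1 + (-63 - 65))² = (-1 - 128)² = (-129)² = 16641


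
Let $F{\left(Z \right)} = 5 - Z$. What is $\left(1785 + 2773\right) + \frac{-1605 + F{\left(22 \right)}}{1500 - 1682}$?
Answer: $\frac{415589}{91} \approx 4566.9$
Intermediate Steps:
$\left(1785 + 2773\right) + \frac{-1605 + F{\left(22 \right)}}{1500 - 1682} = \left(1785 + 2773\right) + \frac{-1605 + \left(5 - 22\right)}{1500 - 1682} = 4558 + \frac{-1605 + \left(5 - 22\right)}{-182} = 4558 + \left(-1605 - 17\right) \left(- \frac{1}{182}\right) = 4558 - - \frac{811}{91} = 4558 + \frac{811}{91} = \frac{415589}{91}$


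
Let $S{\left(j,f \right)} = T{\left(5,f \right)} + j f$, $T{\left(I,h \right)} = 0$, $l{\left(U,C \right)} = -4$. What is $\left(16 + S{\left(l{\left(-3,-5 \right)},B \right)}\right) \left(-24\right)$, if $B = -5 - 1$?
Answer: $-960$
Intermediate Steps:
$B = -6$ ($B = -5 - 1 = -6$)
$S{\left(j,f \right)} = f j$ ($S{\left(j,f \right)} = 0 + j f = 0 + f j = f j$)
$\left(16 + S{\left(l{\left(-3,-5 \right)},B \right)}\right) \left(-24\right) = \left(16 - -24\right) \left(-24\right) = \left(16 + 24\right) \left(-24\right) = 40 \left(-24\right) = -960$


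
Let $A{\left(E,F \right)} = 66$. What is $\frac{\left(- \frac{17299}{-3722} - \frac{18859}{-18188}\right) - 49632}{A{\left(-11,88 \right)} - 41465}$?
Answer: $\frac{1679744970871}{1401267887332} \approx 1.1987$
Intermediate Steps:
$\frac{\left(- \frac{17299}{-3722} - \frac{18859}{-18188}\right) - 49632}{A{\left(-11,88 \right)} - 41465} = \frac{\left(- \frac{17299}{-3722} - \frac{18859}{-18188}\right) - 49632}{66 - 41465} = \frac{\left(\left(-17299\right) \left(- \frac{1}{3722}\right) - - \frac{18859}{18188}\right) - 49632}{-41399} = \left(\left(\frac{17299}{3722} + \frac{18859}{18188}\right) - 49632\right) \left(- \frac{1}{41399}\right) = \left(\frac{192413705}{33847868} - 49632\right) \left(- \frac{1}{41399}\right) = \left(- \frac{1679744970871}{33847868}\right) \left(- \frac{1}{41399}\right) = \frac{1679744970871}{1401267887332}$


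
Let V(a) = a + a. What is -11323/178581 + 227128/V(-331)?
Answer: -1560316969/4546947 ≈ -343.16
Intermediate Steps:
V(a) = 2*a
-11323/178581 + 227128/V(-331) = -11323/178581 + 227128/((2*(-331))) = -11323*1/178581 + 227128/(-662) = -871/13737 + 227128*(-1/662) = -871/13737 - 113564/331 = -1560316969/4546947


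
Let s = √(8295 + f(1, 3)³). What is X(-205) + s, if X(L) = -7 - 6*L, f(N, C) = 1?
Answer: 1223 + 2*√2074 ≈ 1314.1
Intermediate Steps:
s = 2*√2074 (s = √(8295 + 1³) = √(8295 + 1) = √8296 = 2*√2074 ≈ 91.082)
X(-205) + s = (-7 - 6*(-205)) + 2*√2074 = (-7 + 1230) + 2*√2074 = 1223 + 2*√2074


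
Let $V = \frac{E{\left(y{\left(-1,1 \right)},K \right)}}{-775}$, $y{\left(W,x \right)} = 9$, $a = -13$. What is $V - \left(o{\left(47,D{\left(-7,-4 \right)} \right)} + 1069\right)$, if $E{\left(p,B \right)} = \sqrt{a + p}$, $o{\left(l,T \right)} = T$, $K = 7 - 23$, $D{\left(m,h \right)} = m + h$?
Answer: $-1058 - \frac{2 i}{775} \approx -1058.0 - 0.0025806 i$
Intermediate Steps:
$D{\left(m,h \right)} = h + m$
$K = -16$
$E{\left(p,B \right)} = \sqrt{-13 + p}$
$V = - \frac{2 i}{775}$ ($V = \frac{\sqrt{-13 + 9}}{-775} = \sqrt{-4} \left(- \frac{1}{775}\right) = 2 i \left(- \frac{1}{775}\right) = - \frac{2 i}{775} \approx - 0.0025806 i$)
$V - \left(o{\left(47,D{\left(-7,-4 \right)} \right)} + 1069\right) = - \frac{2 i}{775} - \left(\left(-4 - 7\right) + 1069\right) = - \frac{2 i}{775} - \left(-11 + 1069\right) = - \frac{2 i}{775} - 1058 = -1058 - \frac{2 i}{775}$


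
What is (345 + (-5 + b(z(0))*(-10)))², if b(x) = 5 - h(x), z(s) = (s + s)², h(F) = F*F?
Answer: 84100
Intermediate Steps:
h(F) = F²
z(s) = 4*s² (z(s) = (2*s)² = 4*s²)
b(x) = 5 - x²
(345 + (-5 + b(z(0))*(-10)))² = (345 + (-5 + (5 - (4*0²)²)*(-10)))² = (345 + (-5 + (5 - (4*0)²)*(-10)))² = (345 + (-5 + (5 - 1*0²)*(-10)))² = (345 + (-5 + (5 - 1*0)*(-10)))² = (345 + (-5 + (5 + 0)*(-10)))² = (345 + (-5 + 5*(-10)))² = (345 + (-5 - 50))² = (345 - 55)² = 290² = 84100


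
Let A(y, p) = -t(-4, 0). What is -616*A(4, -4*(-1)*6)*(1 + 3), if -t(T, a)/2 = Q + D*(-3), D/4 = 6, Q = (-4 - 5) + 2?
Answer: 389312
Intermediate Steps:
Q = -7 (Q = -9 + 2 = -7)
D = 24 (D = 4*6 = 24)
t(T, a) = 158 (t(T, a) = -2*(-7 + 24*(-3)) = -2*(-7 - 72) = -2*(-79) = 158)
A(y, p) = -158 (A(y, p) = -1*158 = -158)
-616*A(4, -4*(-1)*6)*(1 + 3) = -(-97328)*(1 + 3) = -(-97328)*4 = -616*(-632) = 389312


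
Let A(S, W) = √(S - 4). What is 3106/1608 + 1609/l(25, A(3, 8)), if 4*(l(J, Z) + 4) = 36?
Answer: 1301401/4020 ≈ 323.73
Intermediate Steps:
A(S, W) = √(-4 + S)
l(J, Z) = 5 (l(J, Z) = -4 + (¼)*36 = -4 + 9 = 5)
3106/1608 + 1609/l(25, A(3, 8)) = 3106/1608 + 1609/5 = 3106*(1/1608) + 1609*(⅕) = 1553/804 + 1609/5 = 1301401/4020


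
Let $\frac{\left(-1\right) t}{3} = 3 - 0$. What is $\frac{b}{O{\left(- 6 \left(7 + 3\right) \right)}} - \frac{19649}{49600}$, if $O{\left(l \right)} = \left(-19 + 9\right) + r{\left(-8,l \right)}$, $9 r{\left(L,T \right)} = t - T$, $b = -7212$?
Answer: $\frac{1072890163}{644800} \approx 1663.9$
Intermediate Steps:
$t = -9$ ($t = - 3 \left(3 - 0\right) = - 3 \left(3 + 0\right) = \left(-3\right) 3 = -9$)
$r{\left(L,T \right)} = -1 - \frac{T}{9}$ ($r{\left(L,T \right)} = \frac{-9 - T}{9} = -1 - \frac{T}{9}$)
$O{\left(l \right)} = -11 - \frac{l}{9}$ ($O{\left(l \right)} = \left(-19 + 9\right) - \left(1 + \frac{l}{9}\right) = -10 - \left(1 + \frac{l}{9}\right) = -11 - \frac{l}{9}$)
$\frac{b}{O{\left(- 6 \left(7 + 3\right) \right)}} - \frac{19649}{49600} = - \frac{7212}{-11 - \frac{\left(-6\right) \left(7 + 3\right)}{9}} - \frac{19649}{49600} = - \frac{7212}{-11 - \frac{\left(-6\right) 10}{9}} - \frac{19649}{49600} = - \frac{7212}{-11 - - \frac{20}{3}} - \frac{19649}{49600} = - \frac{7212}{-11 + \frac{20}{3}} - \frac{19649}{49600} = - \frac{7212}{- \frac{13}{3}} - \frac{19649}{49600} = \left(-7212\right) \left(- \frac{3}{13}\right) - \frac{19649}{49600} = \frac{21636}{13} - \frac{19649}{49600} = \frac{1072890163}{644800}$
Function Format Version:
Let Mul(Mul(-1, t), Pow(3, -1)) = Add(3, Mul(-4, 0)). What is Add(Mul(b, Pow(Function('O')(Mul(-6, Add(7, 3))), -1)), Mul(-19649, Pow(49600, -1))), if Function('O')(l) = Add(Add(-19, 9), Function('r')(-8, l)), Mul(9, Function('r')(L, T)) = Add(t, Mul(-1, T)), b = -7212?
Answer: Rational(1072890163, 644800) ≈ 1663.9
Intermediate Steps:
t = -9 (t = Mul(-3, Add(3, Mul(-4, 0))) = Mul(-3, Add(3, 0)) = Mul(-3, 3) = -9)
Function('r')(L, T) = Add(-1, Mul(Rational(-1, 9), T)) (Function('r')(L, T) = Mul(Rational(1, 9), Add(-9, Mul(-1, T))) = Add(-1, Mul(Rational(-1, 9), T)))
Function('O')(l) = Add(-11, Mul(Rational(-1, 9), l)) (Function('O')(l) = Add(Add(-19, 9), Add(-1, Mul(Rational(-1, 9), l))) = Add(-10, Add(-1, Mul(Rational(-1, 9), l))) = Add(-11, Mul(Rational(-1, 9), l)))
Add(Mul(b, Pow(Function('O')(Mul(-6, Add(7, 3))), -1)), Mul(-19649, Pow(49600, -1))) = Add(Mul(-7212, Pow(Add(-11, Mul(Rational(-1, 9), Mul(-6, Add(7, 3)))), -1)), Mul(-19649, Pow(49600, -1))) = Add(Mul(-7212, Pow(Add(-11, Mul(Rational(-1, 9), Mul(-6, 10))), -1)), Mul(-19649, Rational(1, 49600))) = Add(Mul(-7212, Pow(Add(-11, Mul(Rational(-1, 9), -60)), -1)), Rational(-19649, 49600)) = Add(Mul(-7212, Pow(Add(-11, Rational(20, 3)), -1)), Rational(-19649, 49600)) = Add(Mul(-7212, Pow(Rational(-13, 3), -1)), Rational(-19649, 49600)) = Add(Mul(-7212, Rational(-3, 13)), Rational(-19649, 49600)) = Add(Rational(21636, 13), Rational(-19649, 49600)) = Rational(1072890163, 644800)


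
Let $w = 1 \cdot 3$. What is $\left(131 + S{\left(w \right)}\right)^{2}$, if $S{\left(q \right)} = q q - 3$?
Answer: $18769$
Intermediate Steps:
$w = 3$
$S{\left(q \right)} = -3 + q^{2}$ ($S{\left(q \right)} = q^{2} - 3 = -3 + q^{2}$)
$\left(131 + S{\left(w \right)}\right)^{2} = \left(131 - \left(3 - 3^{2}\right)\right)^{2} = \left(131 + \left(-3 + 9\right)\right)^{2} = \left(131 + 6\right)^{2} = 137^{2} = 18769$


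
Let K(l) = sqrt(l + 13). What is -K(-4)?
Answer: -3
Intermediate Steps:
K(l) = sqrt(13 + l)
-K(-4) = -sqrt(13 - 4) = -sqrt(9) = -1*3 = -3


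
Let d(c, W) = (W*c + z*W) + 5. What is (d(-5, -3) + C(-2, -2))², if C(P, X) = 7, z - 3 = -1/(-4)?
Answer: 4761/16 ≈ 297.56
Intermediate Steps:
z = 13/4 (z = 3 - 1/(-4) = 3 - 1*(-¼) = 3 + ¼ = 13/4 ≈ 3.2500)
d(c, W) = 5 + 13*W/4 + W*c (d(c, W) = (W*c + 13*W/4) + 5 = (13*W/4 + W*c) + 5 = 5 + 13*W/4 + W*c)
(d(-5, -3) + C(-2, -2))² = ((5 + (13/4)*(-3) - 3*(-5)) + 7)² = ((5 - 39/4 + 15) + 7)² = (41/4 + 7)² = (69/4)² = 4761/16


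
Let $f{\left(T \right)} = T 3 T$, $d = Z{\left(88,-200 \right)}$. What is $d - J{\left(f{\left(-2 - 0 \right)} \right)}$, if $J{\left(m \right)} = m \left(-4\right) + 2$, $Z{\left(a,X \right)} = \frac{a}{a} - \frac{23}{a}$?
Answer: $\frac{4113}{88} \approx 46.739$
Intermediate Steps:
$Z{\left(a,X \right)} = 1 - \frac{23}{a}$
$d = \frac{65}{88}$ ($d = \frac{-23 + 88}{88} = \frac{1}{88} \cdot 65 = \frac{65}{88} \approx 0.73864$)
$f{\left(T \right)} = 3 T^{2}$ ($f{\left(T \right)} = 3 T T = 3 T^{2}$)
$J{\left(m \right)} = 2 - 4 m$ ($J{\left(m \right)} = - 4 m + 2 = 2 - 4 m$)
$d - J{\left(f{\left(-2 - 0 \right)} \right)} = \frac{65}{88} - \left(2 - 4 \cdot 3 \left(-2 - 0\right)^{2}\right) = \frac{65}{88} - \left(2 - 4 \cdot 3 \left(-2 + 0\right)^{2}\right) = \frac{65}{88} - \left(2 - 4 \cdot 3 \left(-2\right)^{2}\right) = \frac{65}{88} - \left(2 - 4 \cdot 3 \cdot 4\right) = \frac{65}{88} - \left(2 - 48\right) = \frac{65}{88} - -46 = \frac{65}{88} + 46 = \frac{4113}{88}$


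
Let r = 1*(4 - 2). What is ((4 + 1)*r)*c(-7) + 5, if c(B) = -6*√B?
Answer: 5 - 60*I*√7 ≈ 5.0 - 158.75*I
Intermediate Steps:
r = 2 (r = 1*2 = 2)
((4 + 1)*r)*c(-7) + 5 = ((4 + 1)*2)*(-6*I*√7) + 5 = (5*2)*(-6*I*√7) + 5 = 10*(-6*I*√7) + 5 = -60*I*√7 + 5 = 5 - 60*I*√7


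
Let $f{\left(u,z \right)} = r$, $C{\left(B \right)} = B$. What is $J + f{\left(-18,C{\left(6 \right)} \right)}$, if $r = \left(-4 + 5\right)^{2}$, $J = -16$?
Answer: $-15$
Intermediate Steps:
$r = 1$ ($r = 1^{2} = 1$)
$f{\left(u,z \right)} = 1$
$J + f{\left(-18,C{\left(6 \right)} \right)} = -16 + 1 = -15$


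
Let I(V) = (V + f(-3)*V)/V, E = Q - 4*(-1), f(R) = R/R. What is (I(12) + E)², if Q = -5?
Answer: 1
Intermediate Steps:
f(R) = 1
E = -1 (E = -5 - 4*(-1) = -5 + 4 = -1)
I(V) = 2 (I(V) = (V + 1*V)/V = (V + V)/V = (2*V)/V = 2)
(I(12) + E)² = (2 - 1)² = 1² = 1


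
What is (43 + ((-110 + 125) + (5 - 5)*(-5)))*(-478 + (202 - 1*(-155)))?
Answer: -7018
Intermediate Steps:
(43 + ((-110 + 125) + (5 - 5)*(-5)))*(-478 + (202 - 1*(-155))) = (43 + (15 + 0*(-5)))*(-478 + (202 + 155)) = (43 + (15 + 0))*(-478 + 357) = (43 + 15)*(-121) = 58*(-121) = -7018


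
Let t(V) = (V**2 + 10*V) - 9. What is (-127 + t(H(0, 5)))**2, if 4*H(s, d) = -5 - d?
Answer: 383161/16 ≈ 23948.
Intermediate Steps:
H(s, d) = -5/4 - d/4 (H(s, d) = (-5 - d)/4 = -5/4 - d/4)
t(V) = -9 + V**2 + 10*V
(-127 + t(H(0, 5)))**2 = (-127 + (-9 + (-5/4 - 1/4*5)**2 + 10*(-5/4 - 1/4*5)))**2 = (-127 + (-9 + (-5/4 - 5/4)**2 + 10*(-5/4 - 5/4)))**2 = (-127 + (-9 + (-5/2)**2 + 10*(-5/2)))**2 = (-127 + (-9 + 25/4 - 25))**2 = (-127 - 111/4)**2 = (-619/4)**2 = 383161/16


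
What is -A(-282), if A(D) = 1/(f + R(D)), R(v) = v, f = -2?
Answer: 1/284 ≈ 0.0035211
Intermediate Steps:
A(D) = 1/(-2 + D)
-A(-282) = -1/(-2 - 282) = -1/(-284) = -1*(-1/284) = 1/284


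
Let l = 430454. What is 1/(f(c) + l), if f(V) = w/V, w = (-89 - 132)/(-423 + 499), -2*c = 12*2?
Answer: 912/392574269 ≈ 2.3231e-6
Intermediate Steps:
c = -12 (c = -6*2 = -1/2*24 = -12)
w = -221/76 ≈ -2.9079
f(V) = -221/(76*V)
1/(f(c) + l) = 1/(-221/76/(-12) + 430454) = 1/(-221/76*(-1/12) + 430454) = 1/(221/912 + 430454) = 1/(392574269/912) = 912/392574269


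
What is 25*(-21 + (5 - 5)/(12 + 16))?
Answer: -525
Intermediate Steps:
25*(-21 + (5 - 5)/(12 + 16)) = 25*(-21 + 0/28) = 25*(-21 + 0*(1/28)) = 25*(-21 + 0) = 25*(-21) = -525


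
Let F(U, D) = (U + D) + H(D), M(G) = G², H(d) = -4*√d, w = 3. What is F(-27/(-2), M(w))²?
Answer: 441/4 ≈ 110.25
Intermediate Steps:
F(U, D) = D + U - 4*√D (F(U, D) = (U + D) - 4*√D = (D + U) - 4*√D = D + U - 4*√D)
F(-27/(-2), M(w))² = (3² - 27/(-2) - 4*√(3²))² = (9 - 27*(-½) - 4*√9)² = (9 + 27/2 - 4*3)² = (9 + 27/2 - 12)² = (21/2)² = 441/4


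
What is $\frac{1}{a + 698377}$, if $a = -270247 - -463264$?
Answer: $\frac{1}{891394} \approx 1.1218 \cdot 10^{-6}$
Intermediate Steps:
$a = 193017$ ($a = -270247 + 463264 = 193017$)
$\frac{1}{a + 698377} = \frac{1}{193017 + 698377} = \frac{1}{891394}$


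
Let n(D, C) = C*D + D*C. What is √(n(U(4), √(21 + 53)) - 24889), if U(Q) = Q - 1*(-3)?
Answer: √(-24889 + 14*√74) ≈ 157.38*I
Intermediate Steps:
U(Q) = 3 + Q (U(Q) = Q + 3 = 3 + Q)
n(D, C) = 2*C*D (n(D, C) = C*D + C*D = 2*C*D)
√(n(U(4), √(21 + 53)) - 24889) = √(2*√(21 + 53)*(3 + 4) - 24889) = √(2*√74*7 - 24889) = √(14*√74 - 24889) = √(-24889 + 14*√74)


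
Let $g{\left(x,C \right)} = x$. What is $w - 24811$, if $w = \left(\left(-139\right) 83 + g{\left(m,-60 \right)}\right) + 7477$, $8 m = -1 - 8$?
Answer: $- \frac{230977}{8} \approx -28872.0$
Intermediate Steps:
$m = - \frac{9}{8}$ ($m = \frac{-1 - 8}{8} = \frac{1}{8} \left(-9\right) = - \frac{9}{8} \approx -1.125$)
$w = - \frac{32489}{8}$ ($w = \left(\left(-139\right) 83 - \frac{9}{8}\right) + 7477 = \left(-11537 - \frac{9}{8}\right) + 7477 = - \frac{92305}{8} + 7477 = - \frac{32489}{8} \approx -4061.1$)
$w - 24811 = - \frac{32489}{8} - 24811 = - \frac{230977}{8}$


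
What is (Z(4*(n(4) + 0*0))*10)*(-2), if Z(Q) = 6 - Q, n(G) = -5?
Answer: -520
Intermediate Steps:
(Z(4*(n(4) + 0*0))*10)*(-2) = ((6 - 4*(-5 + 0*0))*10)*(-2) = ((6 - 4*(-5 + 0))*10)*(-2) = ((6 - 4*(-5))*10)*(-2) = ((6 - 1*(-20))*10)*(-2) = ((6 + 20)*10)*(-2) = (26*10)*(-2) = 260*(-2) = -520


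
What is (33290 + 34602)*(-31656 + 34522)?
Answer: 194578472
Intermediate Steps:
(33290 + 34602)*(-31656 + 34522) = 67892*2866 = 194578472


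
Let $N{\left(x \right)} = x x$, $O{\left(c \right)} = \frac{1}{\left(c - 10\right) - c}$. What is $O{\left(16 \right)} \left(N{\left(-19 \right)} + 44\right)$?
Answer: $- \frac{81}{2} \approx -40.5$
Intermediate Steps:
$O{\left(c \right)} = - \frac{1}{10}$ ($O{\left(c \right)} = \frac{1}{\left(-10 + c\right) - c} = \frac{1}{-10} = - \frac{1}{10}$)
$N{\left(x \right)} = x^{2}$
$O{\left(16 \right)} \left(N{\left(-19 \right)} + 44\right) = - \frac{\left(-19\right)^{2} + 44}{10} = - \frac{361 + 44}{10} = \left(- \frac{1}{10}\right) 405 = - \frac{81}{2}$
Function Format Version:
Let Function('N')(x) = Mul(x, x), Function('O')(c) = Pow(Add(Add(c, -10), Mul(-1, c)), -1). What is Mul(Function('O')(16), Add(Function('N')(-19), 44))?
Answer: Rational(-81, 2) ≈ -40.500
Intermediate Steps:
Function('O')(c) = Rational(-1, 10) (Function('O')(c) = Pow(Add(Add(-10, c), Mul(-1, c)), -1) = Pow(-10, -1) = Rational(-1, 10))
Function('N')(x) = Pow(x, 2)
Mul(Function('O')(16), Add(Function('N')(-19), 44)) = Mul(Rational(-1, 10), Add(Pow(-19, 2), 44)) = Mul(Rational(-1, 10), Add(361, 44)) = Mul(Rational(-1, 10), 405) = Rational(-81, 2)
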